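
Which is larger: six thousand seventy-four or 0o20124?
Convert six thousand seventy-four (English words) → 6×1000 + 74 = 6074 (decimal)
Convert 0o20124 (octal) → 2×4096 + 1×64 + 2×8 + 4 = 8276 (decimal)
Compare 6074 vs 8276: larger = 8276
8276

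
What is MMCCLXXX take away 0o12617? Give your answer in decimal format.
Convert MMCCLXXX (Roman numeral) → 1000 + 1000 + 100 + 100 + 50 + 10 + 10 + 10 = 2280 (decimal)
Convert 0o12617 (octal) → 1×4096 + 2×512 + 6×64 + 1×8 + 7 = 5519 (decimal)
Compute 2280 - 5519 = -3239
-3239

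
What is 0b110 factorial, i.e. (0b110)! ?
Convert 0b110 (binary) → 4 + 2 = 6 (decimal)
Compute 6! = 720
720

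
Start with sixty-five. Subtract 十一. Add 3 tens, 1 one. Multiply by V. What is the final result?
Convert sixty-five (English words) → 65 (decimal)
Start: 65
Convert 十一 (Chinese numeral) → 1×10 + 1 = 11 (decimal)
65 - 11 = 54
Convert 3 tens, 1 one (place-value notation) → 3×10 + 1 = 31 (decimal)
54 + 31 = 85
Convert V (Roman numeral) → 5 (decimal)
85 × 5 = 425
425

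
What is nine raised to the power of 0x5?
Convert nine (English words) → 9 (decimal)
Convert 0x5 (hexadecimal) → 5 (decimal)
Compute 9 ^ 5 = 59049
59049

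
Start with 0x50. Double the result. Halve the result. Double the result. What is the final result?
Convert 0x50 (hexadecimal) → 5×16 = 80 (decimal)
Start: 80
80 × 2 = 160
160 ÷ 2 = 80
80 × 2 = 160
160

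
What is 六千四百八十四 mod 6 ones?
Convert 六千四百八十四 (Chinese numeral) → 6×1000 + 4×100 + 8×10 + 4 = 6484 (decimal)
Convert 6 ones (place-value notation) → 6 (decimal)
Compute 6484 mod 6 = 4
4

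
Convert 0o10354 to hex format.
Convert 0o10354 (octal) → 1×4096 + 3×64 + 5×8 + 4 = 4332 (decimal)
Convert 4332 (decimal) → 4332 = 1×4096 + 14×16 + 12 → 0x10EC (hexadecimal)
0x10EC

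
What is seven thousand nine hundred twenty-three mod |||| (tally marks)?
Convert seven thousand nine hundred twenty-three (English words) → 7×1000 + 9×100 + 23 = 7923 (decimal)
Convert |||| (tally marks) → 4 (decimal)
Compute 7923 mod 4 = 3
3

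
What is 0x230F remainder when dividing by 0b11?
Convert 0x230F (hexadecimal) → 2×4096 + 3×256 + 15 = 8975 (decimal)
Convert 0b11 (binary) → 2 + 1 = 3 (decimal)
Compute 8975 mod 3 = 2
2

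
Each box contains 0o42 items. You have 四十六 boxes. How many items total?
Convert 0o42 (octal) → 4×8 + 2 = 34 (decimal)
Convert 四十六 (Chinese numeral) → 4×10 + 6 = 46 (decimal)
Compute 34 × 46 = 1564
1564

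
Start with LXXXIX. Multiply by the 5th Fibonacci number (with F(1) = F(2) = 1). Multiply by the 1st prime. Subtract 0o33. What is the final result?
Convert LXXXIX (Roman numeral) → 50 + 10 + 10 + 10 + 9 = 89 (decimal)
Start: 89
Convert the 5th Fibonacci number (with F(1) = F(2) = 1) (Fibonacci index) → 1, 1, 2, 3, 5 → 5 (decimal)
89 × 5 = 445
Convert the 1st prime (prime index) → 2 (decimal)
445 × 2 = 890
Convert 0o33 (octal) → 3×8 + 3 = 27 (decimal)
890 - 27 = 863
863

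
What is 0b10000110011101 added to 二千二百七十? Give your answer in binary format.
Convert 0b10000110011101 (binary) → 8192 + 256 + 128 + 16 + 8 + 4 + 1 = 8605 (decimal)
Convert 二千二百七十 (Chinese numeral) → 2×1000 + 2×100 + 7×10 = 2270 (decimal)
Compute 8605 + 2270 = 10875
Convert 10875 (decimal) → 10875 = 8192 + 2048 + 512 + 64 + 32 + 16 + 8 + 2 + 1 → 0b10101001111011 (binary)
0b10101001111011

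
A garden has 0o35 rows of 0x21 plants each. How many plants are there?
Convert 0x21 (hexadecimal) → 2×16 + 1 = 33 (decimal)
Convert 0o35 (octal) → 3×8 + 5 = 29 (decimal)
Compute 33 × 29 = 957
957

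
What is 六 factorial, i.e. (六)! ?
Convert 六 (Chinese numeral) → 6 (decimal)
Compute 6! = 720
720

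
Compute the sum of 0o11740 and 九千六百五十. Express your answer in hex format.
Convert 0o11740 (octal) → 1×4096 + 1×512 + 7×64 + 4×8 = 5088 (decimal)
Convert 九千六百五十 (Chinese numeral) → 9×1000 + 6×100 + 5×10 = 9650 (decimal)
Compute 5088 + 9650 = 14738
Convert 14738 (decimal) → 14738 = 3×4096 + 9×256 + 9×16 + 2 → 0x3992 (hexadecimal)
0x3992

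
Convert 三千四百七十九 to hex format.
Convert 三千四百七十九 (Chinese numeral) → 3×1000 + 4×100 + 7×10 + 9 = 3479 (decimal)
Convert 3479 (decimal) → 3479 = 13×256 + 9×16 + 7 → 0xD97 (hexadecimal)
0xD97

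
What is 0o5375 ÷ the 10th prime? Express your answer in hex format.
Convert 0o5375 (octal) → 5×512 + 3×64 + 7×8 + 5 = 2813 (decimal)
Convert the 10th prime (prime index) → 29 (decimal)
Compute 2813 ÷ 29 = 97
Convert 97 (decimal) → 97 = 6×16 + 1 → 0x61 (hexadecimal)
0x61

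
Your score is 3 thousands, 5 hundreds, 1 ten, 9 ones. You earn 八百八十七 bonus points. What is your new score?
Convert 3 thousands, 5 hundreds, 1 ten, 9 ones (place-value notation) → 3×1000 + 5×100 + 1×10 + 9 = 3519 (decimal)
Convert 八百八十七 (Chinese numeral) → 8×100 + 8×10 + 7 = 887 (decimal)
Compute 3519 + 887 = 4406
4406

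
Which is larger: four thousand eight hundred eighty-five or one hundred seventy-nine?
Convert four thousand eight hundred eighty-five (English words) → 4×1000 + 8×100 + 85 = 4885 (decimal)
Convert one hundred seventy-nine (English words) → 1×100 + 79 = 179 (decimal)
Compare 4885 vs 179: larger = 4885
4885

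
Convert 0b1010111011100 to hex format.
Convert 0b1010111011100 (binary) → 4096 + 1024 + 256 + 128 + 64 + 16 + 8 + 4 = 5596 (decimal)
Convert 5596 (decimal) → 5596 = 1×4096 + 5×256 + 13×16 + 12 → 0x15DC (hexadecimal)
0x15DC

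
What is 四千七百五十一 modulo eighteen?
Convert 四千七百五十一 (Chinese numeral) → 4×1000 + 7×100 + 5×10 + 1 = 4751 (decimal)
Convert eighteen (English words) → 18 (decimal)
Compute 4751 mod 18 = 17
17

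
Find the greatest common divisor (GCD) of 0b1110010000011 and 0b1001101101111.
Convert 0b1110010000011 (binary) → 4096 + 2048 + 1024 + 128 + 2 + 1 = 7299 (decimal)
Convert 0b1001101101111 (binary) → 4096 + 512 + 256 + 64 + 32 + 8 + 4 + 2 + 1 = 4975 (decimal)
Compute gcd(7299, 4975) = 1
1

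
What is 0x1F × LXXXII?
Convert 0x1F (hexadecimal) → 1×16 + 15 = 31 (decimal)
Convert LXXXII (Roman numeral) → 50 + 10 + 10 + 10 + 1 + 1 = 82 (decimal)
Compute 31 × 82 = 2542
2542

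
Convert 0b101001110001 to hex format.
Convert 0b101001110001 (binary) → 2048 + 512 + 64 + 32 + 16 + 1 = 2673 (decimal)
Convert 2673 (decimal) → 2673 = 10×256 + 7×16 + 1 → 0xA71 (hexadecimal)
0xA71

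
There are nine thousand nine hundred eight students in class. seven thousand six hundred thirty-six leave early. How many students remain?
Convert nine thousand nine hundred eight (English words) → 9×1000 + 9×100 + 8 = 9908 (decimal)
Convert seven thousand six hundred thirty-six (English words) → 7×1000 + 6×100 + 36 = 7636 (decimal)
Compute 9908 - 7636 = 2272
2272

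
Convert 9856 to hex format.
Convert 9856 (decimal) → 9856 = 2×4096 + 6×256 + 8×16 → 0x2680 (hexadecimal)
0x2680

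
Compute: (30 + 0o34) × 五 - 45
Convert 0o34 (octal) → 3×8 + 4 = 28 (decimal)
Convert 五 (Chinese numeral) → 5 (decimal)
Expression in decimal: (30 + 28) × 5 - 45
Parentheses first: 30 + 28 = 58
Multiply: 58 × 5 = 290
Subtract: 290 - 45 = 245
245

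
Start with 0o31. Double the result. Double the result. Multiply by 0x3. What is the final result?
Convert 0o31 (octal) → 3×8 + 1 = 25 (decimal)
Start: 25
25 × 2 = 50
50 × 2 = 100
Convert 0x3 (hexadecimal) → 3 (decimal)
100 × 3 = 300
300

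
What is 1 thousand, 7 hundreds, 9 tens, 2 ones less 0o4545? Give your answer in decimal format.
Convert 1 thousand, 7 hundreds, 9 tens, 2 ones (place-value notation) → 1×1000 + 7×100 + 9×10 + 2 = 1792 (decimal)
Convert 0o4545 (octal) → 4×512 + 5×64 + 4×8 + 5 = 2405 (decimal)
Compute 1792 - 2405 = -613
-613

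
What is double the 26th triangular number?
The 26th triangular number = 26×27/2 = 351
Compute 351 × 2 = 702
702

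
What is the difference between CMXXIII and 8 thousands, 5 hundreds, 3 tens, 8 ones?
Convert CMXXIII (Roman numeral) → 900 + 10 + 10 + 1 + 1 + 1 = 923 (decimal)
Convert 8 thousands, 5 hundreds, 3 tens, 8 ones (place-value notation) → 8×1000 + 5×100 + 3×10 + 8 = 8538 (decimal)
Difference: |923 - 8538| = 7615
7615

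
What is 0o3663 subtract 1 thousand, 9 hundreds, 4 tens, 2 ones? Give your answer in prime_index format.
Convert 0o3663 (octal) → 3×512 + 6×64 + 6×8 + 3 = 1971 (decimal)
Convert 1 thousand, 9 hundreds, 4 tens, 2 ones (place-value notation) → 1×1000 + 9×100 + 4×10 + 2 = 1942 (decimal)
Compute 1971 - 1942 = 29
Convert 29 (decimal) → the 10th prime (prime index)
the 10th prime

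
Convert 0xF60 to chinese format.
Convert 0xF60 (hexadecimal) → 15×256 + 6×16 = 3936 (decimal)
Convert 3936 (decimal) → 3936 = 3×1000 + 9×100 + 3×10 + 6 → 三千九百三十六 (Chinese numeral)
三千九百三十六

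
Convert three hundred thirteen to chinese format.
Convert three hundred thirteen (English words) → 3×100 + 13 = 313 (decimal)
Convert 313 (decimal) → 313 = 3×100 + 1×10 + 3 → 三百一十三 (Chinese numeral)
三百一十三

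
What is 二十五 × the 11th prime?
Convert 二十五 (Chinese numeral) → 2×10 + 5 = 25 (decimal)
Convert the 11th prime (prime index) → 31 (decimal)
Compute 25 × 31 = 775
775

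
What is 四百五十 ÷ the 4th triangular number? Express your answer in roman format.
Convert 四百五十 (Chinese numeral) → 4×100 + 5×10 = 450 (decimal)
Convert the 4th triangular number (triangular index) → 4×5/2 = 10 (decimal)
Compute 450 ÷ 10 = 45
Convert 45 (decimal) → 45 = 40 + 5 → XLV (Roman numeral)
XLV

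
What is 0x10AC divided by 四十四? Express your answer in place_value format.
Convert 0x10AC (hexadecimal) → 1×4096 + 10×16 + 12 = 4268 (decimal)
Convert 四十四 (Chinese numeral) → 4×10 + 4 = 44 (decimal)
Compute 4268 ÷ 44 = 97
Convert 97 (decimal) → 97 = 9×10 + 7 → 9 tens, 7 ones (place-value notation)
9 tens, 7 ones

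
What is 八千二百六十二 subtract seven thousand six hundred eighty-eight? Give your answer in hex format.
Convert 八千二百六十二 (Chinese numeral) → 8×1000 + 2×100 + 6×10 + 2 = 8262 (decimal)
Convert seven thousand six hundred eighty-eight (English words) → 7×1000 + 6×100 + 88 = 7688 (decimal)
Compute 8262 - 7688 = 574
Convert 574 (decimal) → 574 = 2×256 + 3×16 + 14 → 0x23E (hexadecimal)
0x23E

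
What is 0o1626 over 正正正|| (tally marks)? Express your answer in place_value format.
Convert 0o1626 (octal) → 1×512 + 6×64 + 2×8 + 6 = 918 (decimal)
Convert 正正正|| (tally marks) → 5 + 5 + 5 + 2 = 17 (decimal)
Compute 918 ÷ 17 = 54
Convert 54 (decimal) → 54 = 5×10 + 4 → 5 tens, 4 ones (place-value notation)
5 tens, 4 ones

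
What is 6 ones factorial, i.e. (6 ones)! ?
Convert 6 ones (place-value notation) → 6 (decimal)
Compute 6! = 720
720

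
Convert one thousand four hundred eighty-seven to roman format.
Convert one thousand four hundred eighty-seven (English words) → 1×1000 + 4×100 + 87 = 1487 (decimal)
Convert 1487 (decimal) → 1487 = 1000 + 400 + 50 + 10 + 10 + 10 + 5 + 1 + 1 → MCDLXXXVII (Roman numeral)
MCDLXXXVII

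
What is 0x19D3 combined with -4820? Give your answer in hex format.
Convert 0x19D3 (hexadecimal) → 1×4096 + 9×256 + 13×16 + 3 = 6611 (decimal)
Compute 6611 + -4820 = 1791
Convert 1791 (decimal) → 1791 = 6×256 + 15×16 + 15 → 0x6FF (hexadecimal)
0x6FF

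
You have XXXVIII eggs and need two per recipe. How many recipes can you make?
Convert XXXVIII (Roman numeral) → 10 + 10 + 10 + 5 + 1 + 1 + 1 = 38 (decimal)
Convert two (English words) → 2 (decimal)
Compute 38 ÷ 2 = 19
19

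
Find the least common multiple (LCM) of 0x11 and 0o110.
Convert 0x11 (hexadecimal) → 1×16 + 1 = 17 (decimal)
Convert 0o110 (octal) → 1×64 + 1×8 = 72 (decimal)
Compute lcm(17, 72) = 1224
1224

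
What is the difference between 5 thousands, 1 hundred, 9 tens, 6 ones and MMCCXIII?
Convert 5 thousands, 1 hundred, 9 tens, 6 ones (place-value notation) → 5×1000 + 1×100 + 9×10 + 6 = 5196 (decimal)
Convert MMCCXIII (Roman numeral) → 1000 + 1000 + 100 + 100 + 10 + 1 + 1 + 1 = 2213 (decimal)
Difference: |5196 - 2213| = 2983
2983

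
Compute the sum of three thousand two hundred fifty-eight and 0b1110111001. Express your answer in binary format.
Convert three thousand two hundred fifty-eight (English words) → 3×1000 + 2×100 + 58 = 3258 (decimal)
Convert 0b1110111001 (binary) → 512 + 256 + 128 + 32 + 16 + 8 + 1 = 953 (decimal)
Compute 3258 + 953 = 4211
Convert 4211 (decimal) → 4211 = 4096 + 64 + 32 + 16 + 2 + 1 → 0b1000001110011 (binary)
0b1000001110011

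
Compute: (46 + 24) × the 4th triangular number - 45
Convert the 4th triangular number (triangular index) → 4×5/2 = 10 (decimal)
Expression in decimal: (46 + 24) × 10 - 45
Parentheses first: 46 + 24 = 70
Multiply: 70 × 10 = 700
Subtract: 700 - 45 = 655
655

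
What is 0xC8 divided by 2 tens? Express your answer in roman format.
Convert 0xC8 (hexadecimal) → 12×16 + 8 = 200 (decimal)
Convert 2 tens (place-value notation) → 2×10 = 20 (decimal)
Compute 200 ÷ 20 = 10
Convert 10 (decimal) → X (Roman numeral)
X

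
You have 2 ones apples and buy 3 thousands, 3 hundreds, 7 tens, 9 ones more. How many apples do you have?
Convert 2 ones (place-value notation) → 2 (decimal)
Convert 3 thousands, 3 hundreds, 7 tens, 9 ones (place-value notation) → 3×1000 + 3×100 + 7×10 + 9 = 3379 (decimal)
Compute 2 + 3379 = 3381
3381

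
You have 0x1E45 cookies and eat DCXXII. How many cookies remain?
Convert 0x1E45 (hexadecimal) → 1×4096 + 14×256 + 4×16 + 5 = 7749 (decimal)
Convert DCXXII (Roman numeral) → 500 + 100 + 10 + 10 + 1 + 1 = 622 (decimal)
Compute 7749 - 622 = 7127
7127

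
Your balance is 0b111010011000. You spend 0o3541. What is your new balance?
Convert 0b111010011000 (binary) → 2048 + 1024 + 512 + 128 + 16 + 8 = 3736 (decimal)
Convert 0o3541 (octal) → 3×512 + 5×64 + 4×8 + 1 = 1889 (decimal)
Compute 3736 - 1889 = 1847
1847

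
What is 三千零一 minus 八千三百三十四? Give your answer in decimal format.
Convert 三千零一 (Chinese numeral) → 3×1000 + 1 = 3001 (decimal)
Convert 八千三百三十四 (Chinese numeral) → 8×1000 + 3×100 + 3×10 + 4 = 8334 (decimal)
Compute 3001 - 8334 = -5333
-5333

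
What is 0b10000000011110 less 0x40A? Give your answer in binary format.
Convert 0b10000000011110 (binary) → 8192 + 16 + 8 + 4 + 2 = 8222 (decimal)
Convert 0x40A (hexadecimal) → 4×256 + 10 = 1034 (decimal)
Compute 8222 - 1034 = 7188
Convert 7188 (decimal) → 7188 = 4096 + 2048 + 1024 + 16 + 4 → 0b1110000010100 (binary)
0b1110000010100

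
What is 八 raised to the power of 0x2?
Convert 八 (Chinese numeral) → 8 (decimal)
Convert 0x2 (hexadecimal) → 2 (decimal)
Compute 8 ^ 2 = 64
64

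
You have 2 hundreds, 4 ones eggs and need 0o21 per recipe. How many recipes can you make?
Convert 2 hundreds, 4 ones (place-value notation) → 2×100 + 4 = 204 (decimal)
Convert 0o21 (octal) → 2×8 + 1 = 17 (decimal)
Compute 204 ÷ 17 = 12
12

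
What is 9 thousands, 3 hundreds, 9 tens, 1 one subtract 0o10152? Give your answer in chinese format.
Convert 9 thousands, 3 hundreds, 9 tens, 1 one (place-value notation) → 9×1000 + 3×100 + 9×10 + 1 = 9391 (decimal)
Convert 0o10152 (octal) → 1×4096 + 1×64 + 5×8 + 2 = 4202 (decimal)
Compute 9391 - 4202 = 5189
Convert 5189 (decimal) → 5189 = 5×1000 + 1×100 + 8×10 + 9 → 五千一百八十九 (Chinese numeral)
五千一百八十九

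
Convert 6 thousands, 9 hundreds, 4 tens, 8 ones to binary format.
Convert 6 thousands, 9 hundreds, 4 tens, 8 ones (place-value notation) → 6×1000 + 9×100 + 4×10 + 8 = 6948 (decimal)
Convert 6948 (decimal) → 6948 = 4096 + 2048 + 512 + 256 + 32 + 4 → 0b1101100100100 (binary)
0b1101100100100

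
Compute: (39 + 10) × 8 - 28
Parentheses first: 39 + 10 = 49
Multiply: 49 × 8 = 392
Subtract: 392 - 28 = 364
364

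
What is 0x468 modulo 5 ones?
Convert 0x468 (hexadecimal) → 4×256 + 6×16 + 8 = 1128 (decimal)
Convert 5 ones (place-value notation) → 5 (decimal)
Compute 1128 mod 5 = 3
3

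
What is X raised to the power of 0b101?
Convert X (Roman numeral) → 10 (decimal)
Convert 0b101 (binary) → 4 + 1 = 5 (decimal)
Compute 10 ^ 5 = 100000
100000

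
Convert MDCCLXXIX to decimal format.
Convert MDCCLXXIX (Roman numeral) → 1000 + 500 + 100 + 100 + 50 + 10 + 10 + 9 = 1779 (decimal)
1779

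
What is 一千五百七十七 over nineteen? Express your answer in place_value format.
Convert 一千五百七十七 (Chinese numeral) → 1×1000 + 5×100 + 7×10 + 7 = 1577 (decimal)
Convert nineteen (English words) → 19 (decimal)
Compute 1577 ÷ 19 = 83
Convert 83 (decimal) → 83 = 8×10 + 3 → 8 tens, 3 ones (place-value notation)
8 tens, 3 ones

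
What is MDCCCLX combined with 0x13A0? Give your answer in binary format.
Convert MDCCCLX (Roman numeral) → 1000 + 500 + 100 + 100 + 100 + 50 + 10 = 1860 (decimal)
Convert 0x13A0 (hexadecimal) → 1×4096 + 3×256 + 10×16 = 5024 (decimal)
Compute 1860 + 5024 = 6884
Convert 6884 (decimal) → 6884 = 4096 + 2048 + 512 + 128 + 64 + 32 + 4 → 0b1101011100100 (binary)
0b1101011100100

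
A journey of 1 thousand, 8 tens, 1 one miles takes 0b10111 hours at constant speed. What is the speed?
Convert 1 thousand, 8 tens, 1 one (place-value notation) → 1×1000 + 8×10 + 1 = 1081 (decimal)
Convert 0b10111 (binary) → 16 + 4 + 2 + 1 = 23 (decimal)
Compute 1081 ÷ 23 = 47
47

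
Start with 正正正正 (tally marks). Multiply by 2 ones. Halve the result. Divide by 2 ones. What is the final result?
Convert 正正正正 (tally marks) → 5 + 5 + 5 + 5 = 20 (decimal)
Start: 20
Convert 2 ones (place-value notation) → 2 (decimal)
20 × 2 = 40
40 ÷ 2 = 20
Convert 2 ones (place-value notation) → 2 (decimal)
20 ÷ 2 = 10
10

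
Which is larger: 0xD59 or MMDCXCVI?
Convert 0xD59 (hexadecimal) → 13×256 + 5×16 + 9 = 3417 (decimal)
Convert MMDCXCVI (Roman numeral) → 1000 + 1000 + 500 + 100 + 90 + 5 + 1 = 2696 (decimal)
Compare 3417 vs 2696: larger = 3417
3417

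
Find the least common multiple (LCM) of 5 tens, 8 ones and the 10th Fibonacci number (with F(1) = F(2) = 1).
Convert 5 tens, 8 ones (place-value notation) → 5×10 + 8 = 58 (decimal)
Convert the 10th Fibonacci number (with F(1) = F(2) = 1) (Fibonacci index) → 1, 1, 2, 3, 5, 8, 13, 21, 34, 55 → 55 (decimal)
Compute lcm(58, 55) = 3190
3190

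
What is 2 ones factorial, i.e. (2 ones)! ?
Convert 2 ones (place-value notation) → 2 (decimal)
Compute 2! = 2
2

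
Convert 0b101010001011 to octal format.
Convert 0b101010001011 (binary) → 2048 + 512 + 128 + 8 + 2 + 1 = 2699 (decimal)
Convert 2699 (decimal) → 2699 = 5×512 + 2×64 + 1×8 + 3 → 0o5213 (octal)
0o5213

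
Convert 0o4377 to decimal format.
Convert 0o4377 (octal) → 4×512 + 3×64 + 7×8 + 7 = 2303 (decimal)
2303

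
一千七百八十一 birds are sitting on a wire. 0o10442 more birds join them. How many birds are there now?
Convert 一千七百八十一 (Chinese numeral) → 1×1000 + 7×100 + 8×10 + 1 = 1781 (decimal)
Convert 0o10442 (octal) → 1×4096 + 4×64 + 4×8 + 2 = 4386 (decimal)
Compute 1781 + 4386 = 6167
6167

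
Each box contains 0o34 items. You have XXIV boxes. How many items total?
Convert 0o34 (octal) → 3×8 + 4 = 28 (decimal)
Convert XXIV (Roman numeral) → 10 + 10 + 4 = 24 (decimal)
Compute 28 × 24 = 672
672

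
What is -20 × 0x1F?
Convert 0x1F (hexadecimal) → 1×16 + 15 = 31 (decimal)
Compute -20 × 31 = -620
-620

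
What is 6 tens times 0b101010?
Convert 6 tens (place-value notation) → 6×10 = 60 (decimal)
Convert 0b101010 (binary) → 32 + 8 + 2 = 42 (decimal)
Compute 60 × 42 = 2520
2520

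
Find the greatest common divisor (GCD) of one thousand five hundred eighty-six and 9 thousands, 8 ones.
Convert one thousand five hundred eighty-six (English words) → 1×1000 + 5×100 + 86 = 1586 (decimal)
Convert 9 thousands, 8 ones (place-value notation) → 9×1000 + 8 = 9008 (decimal)
Compute gcd(1586, 9008) = 2
2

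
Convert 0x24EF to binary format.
Convert 0x24EF (hexadecimal) → 2×4096 + 4×256 + 14×16 + 15 = 9455 (decimal)
Convert 9455 (decimal) → 9455 = 8192 + 1024 + 128 + 64 + 32 + 8 + 4 + 2 + 1 → 0b10010011101111 (binary)
0b10010011101111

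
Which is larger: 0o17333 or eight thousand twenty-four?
Convert 0o17333 (octal) → 1×4096 + 7×512 + 3×64 + 3×8 + 3 = 7899 (decimal)
Convert eight thousand twenty-four (English words) → 8×1000 + 24 = 8024 (decimal)
Compare 7899 vs 8024: larger = 8024
8024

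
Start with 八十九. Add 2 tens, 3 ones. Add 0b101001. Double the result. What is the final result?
Convert 八十九 (Chinese numeral) → 8×10 + 9 = 89 (decimal)
Start: 89
Convert 2 tens, 3 ones (place-value notation) → 2×10 + 3 = 23 (decimal)
89 + 23 = 112
Convert 0b101001 (binary) → 32 + 8 + 1 = 41 (decimal)
112 + 41 = 153
153 × 2 = 306
306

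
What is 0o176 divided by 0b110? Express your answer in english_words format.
Convert 0o176 (octal) → 1×64 + 7×8 + 6 = 126 (decimal)
Convert 0b110 (binary) → 4 + 2 = 6 (decimal)
Compute 126 ÷ 6 = 21
Convert 21 (decimal) → twenty-one (English words)
twenty-one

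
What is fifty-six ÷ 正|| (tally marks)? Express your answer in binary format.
Convert fifty-six (English words) → 56 (decimal)
Convert 正|| (tally marks) → 5 + 2 = 7 (decimal)
Compute 56 ÷ 7 = 8
Convert 8 (decimal) → 0b1000 (binary)
0b1000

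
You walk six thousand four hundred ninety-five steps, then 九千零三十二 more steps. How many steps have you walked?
Convert six thousand four hundred ninety-five (English words) → 6×1000 + 4×100 + 95 = 6495 (decimal)
Convert 九千零三十二 (Chinese numeral) → 9×1000 + 3×10 + 2 = 9032 (decimal)
Compute 6495 + 9032 = 15527
15527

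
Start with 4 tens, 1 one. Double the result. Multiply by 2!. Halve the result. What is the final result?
Convert 4 tens, 1 one (place-value notation) → 4×10 + 1 = 41 (decimal)
Start: 41
41 × 2 = 82
Convert 2! (factorial) → 2 (decimal)
82 × 2 = 164
164 ÷ 2 = 82
82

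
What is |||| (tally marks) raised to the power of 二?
Convert |||| (tally marks) → 4 (decimal)
Convert 二 (Chinese numeral) → 2 (decimal)
Compute 4 ^ 2 = 16
16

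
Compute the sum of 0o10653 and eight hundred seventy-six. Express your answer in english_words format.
Convert 0o10653 (octal) → 1×4096 + 6×64 + 5×8 + 3 = 4523 (decimal)
Convert eight hundred seventy-six (English words) → 8×100 + 76 = 876 (decimal)
Compute 4523 + 876 = 5399
Convert 5399 (decimal) → 5399 = 5×1000 + 3×100 + 99 → five thousand three hundred ninety-nine (English words)
five thousand three hundred ninety-nine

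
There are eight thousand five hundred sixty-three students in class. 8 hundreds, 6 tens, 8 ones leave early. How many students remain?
Convert eight thousand five hundred sixty-three (English words) → 8×1000 + 5×100 + 63 = 8563 (decimal)
Convert 8 hundreds, 6 tens, 8 ones (place-value notation) → 8×100 + 6×10 + 8 = 868 (decimal)
Compute 8563 - 868 = 7695
7695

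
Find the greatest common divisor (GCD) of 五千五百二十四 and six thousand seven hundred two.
Convert 五千五百二十四 (Chinese numeral) → 5×1000 + 5×100 + 2×10 + 4 = 5524 (decimal)
Convert six thousand seven hundred two (English words) → 6×1000 + 7×100 + 2 = 6702 (decimal)
Compute gcd(5524, 6702) = 2
2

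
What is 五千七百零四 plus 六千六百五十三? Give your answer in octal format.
Convert 五千七百零四 (Chinese numeral) → 5×1000 + 7×100 + 4 = 5704 (decimal)
Convert 六千六百五十三 (Chinese numeral) → 6×1000 + 6×100 + 5×10 + 3 = 6653 (decimal)
Compute 5704 + 6653 = 12357
Convert 12357 (decimal) → 12357 = 3×4096 + 1×64 + 5 → 0o30105 (octal)
0o30105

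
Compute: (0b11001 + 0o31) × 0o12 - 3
Convert 0b11001 (binary) → 16 + 8 + 1 = 25 (decimal)
Convert 0o31 (octal) → 3×8 + 1 = 25 (decimal)
Convert 0o12 (octal) → 1×8 + 2 = 10 (decimal)
Expression in decimal: (25 + 25) × 10 - 3
Parentheses first: 25 + 25 = 50
Multiply: 50 × 10 = 500
Subtract: 500 - 3 = 497
497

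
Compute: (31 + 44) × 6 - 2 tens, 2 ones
Convert 2 tens, 2 ones (place-value notation) → 2×10 + 2 = 22 (decimal)
Expression in decimal: (31 + 44) × 6 - 22
Parentheses first: 31 + 44 = 75
Multiply: 75 × 6 = 450
Subtract: 450 - 22 = 428
428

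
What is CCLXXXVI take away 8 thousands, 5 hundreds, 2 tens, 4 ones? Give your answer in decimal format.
Convert CCLXXXVI (Roman numeral) → 100 + 100 + 50 + 10 + 10 + 10 + 5 + 1 = 286 (decimal)
Convert 8 thousands, 5 hundreds, 2 tens, 4 ones (place-value notation) → 8×1000 + 5×100 + 2×10 + 4 = 8524 (decimal)
Compute 286 - 8524 = -8238
-8238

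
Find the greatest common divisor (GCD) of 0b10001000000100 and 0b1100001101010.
Convert 0b10001000000100 (binary) → 8192 + 512 + 4 = 8708 (decimal)
Convert 0b1100001101010 (binary) → 4096 + 2048 + 64 + 32 + 8 + 2 = 6250 (decimal)
Compute gcd(8708, 6250) = 2
2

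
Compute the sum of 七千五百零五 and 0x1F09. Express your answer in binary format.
Convert 七千五百零五 (Chinese numeral) → 7×1000 + 5×100 + 5 = 7505 (decimal)
Convert 0x1F09 (hexadecimal) → 1×4096 + 15×256 + 9 = 7945 (decimal)
Compute 7505 + 7945 = 15450
Convert 15450 (decimal) → 15450 = 8192 + 4096 + 2048 + 1024 + 64 + 16 + 8 + 2 → 0b11110001011010 (binary)
0b11110001011010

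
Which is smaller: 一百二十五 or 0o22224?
Convert 一百二十五 (Chinese numeral) → 1×100 + 2×10 + 5 = 125 (decimal)
Convert 0o22224 (octal) → 2×4096 + 2×512 + 2×64 + 2×8 + 4 = 9364 (decimal)
Compare 125 vs 9364: smaller = 125
125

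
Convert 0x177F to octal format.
Convert 0x177F (hexadecimal) → 1×4096 + 7×256 + 7×16 + 15 = 6015 (decimal)
Convert 6015 (decimal) → 6015 = 1×4096 + 3×512 + 5×64 + 7×8 + 7 → 0o13577 (octal)
0o13577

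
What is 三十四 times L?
Convert 三十四 (Chinese numeral) → 3×10 + 4 = 34 (decimal)
Convert L (Roman numeral) → 50 (decimal)
Compute 34 × 50 = 1700
1700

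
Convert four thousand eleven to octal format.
Convert four thousand eleven (English words) → 4×1000 + 11 = 4011 (decimal)
Convert 4011 (decimal) → 4011 = 7×512 + 6×64 + 5×8 + 3 → 0o7653 (octal)
0o7653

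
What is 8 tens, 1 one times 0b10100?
Convert 8 tens, 1 one (place-value notation) → 8×10 + 1 = 81 (decimal)
Convert 0b10100 (binary) → 16 + 4 = 20 (decimal)
Compute 81 × 20 = 1620
1620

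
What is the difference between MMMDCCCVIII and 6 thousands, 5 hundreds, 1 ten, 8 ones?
Convert MMMDCCCVIII (Roman numeral) → 1000 + 1000 + 1000 + 500 + 100 + 100 + 100 + 5 + 1 + 1 + 1 = 3808 (decimal)
Convert 6 thousands, 5 hundreds, 1 ten, 8 ones (place-value notation) → 6×1000 + 5×100 + 1×10 + 8 = 6518 (decimal)
Difference: |3808 - 6518| = 2710
2710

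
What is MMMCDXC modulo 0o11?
Convert MMMCDXC (Roman numeral) → 1000 + 1000 + 1000 + 400 + 90 = 3490 (decimal)
Convert 0o11 (octal) → 1×8 + 1 = 9 (decimal)
Compute 3490 mod 9 = 7
7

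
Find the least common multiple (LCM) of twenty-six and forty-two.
Convert twenty-six (English words) → 26 (decimal)
Convert forty-two (English words) → 42 (decimal)
Compute lcm(26, 42) = 546
546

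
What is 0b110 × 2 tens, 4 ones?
Convert 0b110 (binary) → 4 + 2 = 6 (decimal)
Convert 2 tens, 4 ones (place-value notation) → 2×10 + 4 = 24 (decimal)
Compute 6 × 24 = 144
144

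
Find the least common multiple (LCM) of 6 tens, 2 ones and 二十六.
Convert 6 tens, 2 ones (place-value notation) → 6×10 + 2 = 62 (decimal)
Convert 二十六 (Chinese numeral) → 2×10 + 6 = 26 (decimal)
Compute lcm(62, 26) = 806
806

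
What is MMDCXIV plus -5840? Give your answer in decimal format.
Convert MMDCXIV (Roman numeral) → 1000 + 1000 + 500 + 100 + 10 + 4 = 2614 (decimal)
Compute 2614 + -5840 = -3226
-3226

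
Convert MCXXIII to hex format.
Convert MCXXIII (Roman numeral) → 1000 + 100 + 10 + 10 + 1 + 1 + 1 = 1123 (decimal)
Convert 1123 (decimal) → 1123 = 4×256 + 6×16 + 3 → 0x463 (hexadecimal)
0x463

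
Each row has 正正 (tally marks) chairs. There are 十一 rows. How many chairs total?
Convert 正正 (tally marks) → 5 + 5 = 10 (decimal)
Convert 十一 (Chinese numeral) → 1×10 + 1 = 11 (decimal)
Compute 10 × 11 = 110
110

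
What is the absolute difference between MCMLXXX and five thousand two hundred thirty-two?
Convert MCMLXXX (Roman numeral) → 1000 + 900 + 50 + 10 + 10 + 10 = 1980 (decimal)
Convert five thousand two hundred thirty-two (English words) → 5×1000 + 2×100 + 32 = 5232 (decimal)
Compute |1980 - 5232| = 3252
3252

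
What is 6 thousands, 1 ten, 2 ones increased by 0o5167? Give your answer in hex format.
Convert 6 thousands, 1 ten, 2 ones (place-value notation) → 6×1000 + 1×10 + 2 = 6012 (decimal)
Convert 0o5167 (octal) → 5×512 + 1×64 + 6×8 + 7 = 2679 (decimal)
Compute 6012 + 2679 = 8691
Convert 8691 (decimal) → 8691 = 2×4096 + 1×256 + 15×16 + 3 → 0x21F3 (hexadecimal)
0x21F3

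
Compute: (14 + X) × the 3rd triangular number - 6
Convert X (Roman numeral) → 10 (decimal)
Convert the 3rd triangular number (triangular index) → 3×4/2 = 6 (decimal)
Expression in decimal: (14 + 10) × 6 - 6
Parentheses first: 14 + 10 = 24
Multiply: 24 × 6 = 144
Subtract: 144 - 6 = 138
138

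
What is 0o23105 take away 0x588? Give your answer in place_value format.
Convert 0o23105 (octal) → 2×4096 + 3×512 + 1×64 + 5 = 9797 (decimal)
Convert 0x588 (hexadecimal) → 5×256 + 8×16 + 8 = 1416 (decimal)
Compute 9797 - 1416 = 8381
Convert 8381 (decimal) → 8381 = 8×1000 + 3×100 + 8×10 + 1 → 8 thousands, 3 hundreds, 8 tens, 1 one (place-value notation)
8 thousands, 3 hundreds, 8 tens, 1 one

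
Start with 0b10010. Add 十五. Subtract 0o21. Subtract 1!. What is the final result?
Convert 0b10010 (binary) → 16 + 2 = 18 (decimal)
Start: 18
Convert 十五 (Chinese numeral) → 1×10 + 5 = 15 (decimal)
18 + 15 = 33
Convert 0o21 (octal) → 2×8 + 1 = 17 (decimal)
33 - 17 = 16
Convert 1! (factorial) → 1 (decimal)
16 - 1 = 15
15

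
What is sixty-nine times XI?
Convert sixty-nine (English words) → 69 (decimal)
Convert XI (Roman numeral) → 10 + 1 = 11 (decimal)
Compute 69 × 11 = 759
759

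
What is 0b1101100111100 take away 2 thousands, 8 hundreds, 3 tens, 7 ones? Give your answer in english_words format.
Convert 0b1101100111100 (binary) → 4096 + 2048 + 512 + 256 + 32 + 16 + 8 + 4 = 6972 (decimal)
Convert 2 thousands, 8 hundreds, 3 tens, 7 ones (place-value notation) → 2×1000 + 8×100 + 3×10 + 7 = 2837 (decimal)
Compute 6972 - 2837 = 4135
Convert 4135 (decimal) → 4135 = 4×1000 + 1×100 + 35 → four thousand one hundred thirty-five (English words)
four thousand one hundred thirty-five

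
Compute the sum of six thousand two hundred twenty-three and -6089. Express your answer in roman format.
Convert six thousand two hundred twenty-three (English words) → 6×1000 + 2×100 + 23 = 6223 (decimal)
Compute 6223 + -6089 = 134
Convert 134 (decimal) → 134 = 100 + 10 + 10 + 10 + 4 → CXXXIV (Roman numeral)
CXXXIV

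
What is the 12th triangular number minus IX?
The 12th triangular number = 12×13/2 = 78
Convert IX (Roman numeral) → 9 (decimal)
Compute 78 - 9 = 69
69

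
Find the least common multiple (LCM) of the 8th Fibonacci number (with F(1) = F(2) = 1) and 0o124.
Convert the 8th Fibonacci number (with F(1) = F(2) = 1) (Fibonacci index) → 1, 1, 2, 3, 5, 8, 13, 21 → 21 (decimal)
Convert 0o124 (octal) → 1×64 + 2×8 + 4 = 84 (decimal)
Compute lcm(21, 84) = 84
84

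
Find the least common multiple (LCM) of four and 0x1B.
Convert four (English words) → 4 (decimal)
Convert 0x1B (hexadecimal) → 1×16 + 11 = 27 (decimal)
Compute lcm(4, 27) = 108
108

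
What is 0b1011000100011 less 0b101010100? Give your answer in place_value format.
Convert 0b1011000100011 (binary) → 4096 + 1024 + 512 + 32 + 2 + 1 = 5667 (decimal)
Convert 0b101010100 (binary) → 256 + 64 + 16 + 4 = 340 (decimal)
Compute 5667 - 340 = 5327
Convert 5327 (decimal) → 5327 = 5×1000 + 3×100 + 2×10 + 7 → 5 thousands, 3 hundreds, 2 tens, 7 ones (place-value notation)
5 thousands, 3 hundreds, 2 tens, 7 ones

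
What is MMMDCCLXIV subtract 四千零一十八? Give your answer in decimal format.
Convert MMMDCCLXIV (Roman numeral) → 1000 + 1000 + 1000 + 500 + 100 + 100 + 50 + 10 + 4 = 3764 (decimal)
Convert 四千零一十八 (Chinese numeral) → 4×1000 + 1×10 + 8 = 4018 (decimal)
Compute 3764 - 4018 = -254
-254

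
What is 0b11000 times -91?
Convert 0b11000 (binary) → 16 + 8 = 24 (decimal)
Compute 24 × -91 = -2184
-2184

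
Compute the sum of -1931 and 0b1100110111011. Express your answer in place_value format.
Convert 0b1100110111011 (binary) → 4096 + 2048 + 256 + 128 + 32 + 16 + 8 + 2 + 1 = 6587 (decimal)
Compute -1931 + 6587 = 4656
Convert 4656 (decimal) → 4656 = 4×1000 + 6×100 + 5×10 + 6 → 4 thousands, 6 hundreds, 5 tens, 6 ones (place-value notation)
4 thousands, 6 hundreds, 5 tens, 6 ones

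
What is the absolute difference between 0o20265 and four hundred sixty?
Convert 0o20265 (octal) → 2×4096 + 2×64 + 6×8 + 5 = 8373 (decimal)
Convert four hundred sixty (English words) → 4×100 + 60 = 460 (decimal)
Compute |8373 - 460| = 7913
7913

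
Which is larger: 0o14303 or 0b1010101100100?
Convert 0o14303 (octal) → 1×4096 + 4×512 + 3×64 + 3 = 6339 (decimal)
Convert 0b1010101100100 (binary) → 4096 + 1024 + 256 + 64 + 32 + 4 = 5476 (decimal)
Compare 6339 vs 5476: larger = 6339
6339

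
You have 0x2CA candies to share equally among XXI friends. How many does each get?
Convert 0x2CA (hexadecimal) → 2×256 + 12×16 + 10 = 714 (decimal)
Convert XXI (Roman numeral) → 10 + 10 + 1 = 21 (decimal)
Compute 714 ÷ 21 = 34
34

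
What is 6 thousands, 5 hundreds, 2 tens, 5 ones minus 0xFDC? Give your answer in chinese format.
Convert 6 thousands, 5 hundreds, 2 tens, 5 ones (place-value notation) → 6×1000 + 5×100 + 2×10 + 5 = 6525 (decimal)
Convert 0xFDC (hexadecimal) → 15×256 + 13×16 + 12 = 4060 (decimal)
Compute 6525 - 4060 = 2465
Convert 2465 (decimal) → 2465 = 2×1000 + 4×100 + 6×10 + 5 → 二千四百六十五 (Chinese numeral)
二千四百六十五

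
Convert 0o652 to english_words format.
Convert 0o652 (octal) → 6×64 + 5×8 + 2 = 426 (decimal)
Convert 426 (decimal) → 426 = 4×100 + 26 → four hundred twenty-six (English words)
four hundred twenty-six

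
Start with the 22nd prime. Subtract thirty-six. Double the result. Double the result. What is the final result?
Convert the 22nd prime (prime index) → 79 (decimal)
Start: 79
Convert thirty-six (English words) → 36 (decimal)
79 - 36 = 43
43 × 2 = 86
86 × 2 = 172
172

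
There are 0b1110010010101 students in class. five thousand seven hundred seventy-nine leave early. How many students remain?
Convert 0b1110010010101 (binary) → 4096 + 2048 + 1024 + 128 + 16 + 4 + 1 = 7317 (decimal)
Convert five thousand seven hundred seventy-nine (English words) → 5×1000 + 7×100 + 79 = 5779 (decimal)
Compute 7317 - 5779 = 1538
1538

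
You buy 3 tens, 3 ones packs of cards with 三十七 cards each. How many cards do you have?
Convert 三十七 (Chinese numeral) → 3×10 + 7 = 37 (decimal)
Convert 3 tens, 3 ones (place-value notation) → 3×10 + 3 = 33 (decimal)
Compute 37 × 33 = 1221
1221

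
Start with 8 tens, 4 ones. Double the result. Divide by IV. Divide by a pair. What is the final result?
Convert 8 tens, 4 ones (place-value notation) → 8×10 + 4 = 84 (decimal)
Start: 84
84 × 2 = 168
Convert IV (Roman numeral) → 4 (decimal)
168 ÷ 4 = 42
Convert a pair (colloquial) → 2 (decimal)
42 ÷ 2 = 21
21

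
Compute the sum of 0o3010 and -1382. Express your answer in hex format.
Convert 0o3010 (octal) → 3×512 + 1×8 = 1544 (decimal)
Compute 1544 + -1382 = 162
Convert 162 (decimal) → 162 = 10×16 + 2 → 0xA2 (hexadecimal)
0xA2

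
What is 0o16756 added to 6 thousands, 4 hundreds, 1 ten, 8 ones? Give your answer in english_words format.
Convert 0o16756 (octal) → 1×4096 + 6×512 + 7×64 + 5×8 + 6 = 7662 (decimal)
Convert 6 thousands, 4 hundreds, 1 ten, 8 ones (place-value notation) → 6×1000 + 4×100 + 1×10 + 8 = 6418 (decimal)
Compute 7662 + 6418 = 14080
Convert 14080 (decimal) → 14080 = 14×1000 + 80 → fourteen thousand eighty (English words)
fourteen thousand eighty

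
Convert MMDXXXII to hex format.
Convert MMDXXXII (Roman numeral) → 1000 + 1000 + 500 + 10 + 10 + 10 + 1 + 1 = 2532 (decimal)
Convert 2532 (decimal) → 2532 = 9×256 + 14×16 + 4 → 0x9E4 (hexadecimal)
0x9E4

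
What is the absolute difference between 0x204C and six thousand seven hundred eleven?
Convert 0x204C (hexadecimal) → 2×4096 + 4×16 + 12 = 8268 (decimal)
Convert six thousand seven hundred eleven (English words) → 6×1000 + 7×100 + 11 = 6711 (decimal)
Compute |8268 - 6711| = 1557
1557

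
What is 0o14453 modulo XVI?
Convert 0o14453 (octal) → 1×4096 + 4×512 + 4×64 + 5×8 + 3 = 6443 (decimal)
Convert XVI (Roman numeral) → 10 + 5 + 1 = 16 (decimal)
Compute 6443 mod 16 = 11
11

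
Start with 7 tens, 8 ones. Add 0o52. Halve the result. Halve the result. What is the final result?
Convert 7 tens, 8 ones (place-value notation) → 7×10 + 8 = 78 (decimal)
Start: 78
Convert 0o52 (octal) → 5×8 + 2 = 42 (decimal)
78 + 42 = 120
120 ÷ 2 = 60
60 ÷ 2 = 30
30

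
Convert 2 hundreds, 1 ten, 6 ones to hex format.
Convert 2 hundreds, 1 ten, 6 ones (place-value notation) → 2×100 + 1×10 + 6 = 216 (decimal)
Convert 216 (decimal) → 216 = 13×16 + 8 → 0xD8 (hexadecimal)
0xD8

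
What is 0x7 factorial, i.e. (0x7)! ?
Convert 0x7 (hexadecimal) → 7 (decimal)
Compute 7! = 5040
5040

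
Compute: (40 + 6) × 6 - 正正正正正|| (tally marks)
Convert 正正正正正|| (tally marks) → 5 + 5 + 5 + 5 + 5 + 2 = 27 (decimal)
Expression in decimal: (40 + 6) × 6 - 27
Parentheses first: 40 + 6 = 46
Multiply: 46 × 6 = 276
Subtract: 276 - 27 = 249
249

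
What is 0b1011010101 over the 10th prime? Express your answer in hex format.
Convert 0b1011010101 (binary) → 512 + 128 + 64 + 16 + 4 + 1 = 725 (decimal)
Convert the 10th prime (prime index) → 29 (decimal)
Compute 725 ÷ 29 = 25
Convert 25 (decimal) → 25 = 1×16 + 9 → 0x19 (hexadecimal)
0x19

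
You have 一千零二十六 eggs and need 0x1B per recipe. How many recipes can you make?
Convert 一千零二十六 (Chinese numeral) → 1×1000 + 2×10 + 6 = 1026 (decimal)
Convert 0x1B (hexadecimal) → 1×16 + 11 = 27 (decimal)
Compute 1026 ÷ 27 = 38
38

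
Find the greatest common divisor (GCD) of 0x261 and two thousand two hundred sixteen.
Convert 0x261 (hexadecimal) → 2×256 + 6×16 + 1 = 609 (decimal)
Convert two thousand two hundred sixteen (English words) → 2×1000 + 2×100 + 16 = 2216 (decimal)
Compute gcd(609, 2216) = 1
1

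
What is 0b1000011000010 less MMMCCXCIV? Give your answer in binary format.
Convert 0b1000011000010 (binary) → 4096 + 128 + 64 + 2 = 4290 (decimal)
Convert MMMCCXCIV (Roman numeral) → 1000 + 1000 + 1000 + 100 + 100 + 90 + 4 = 3294 (decimal)
Compute 4290 - 3294 = 996
Convert 996 (decimal) → 996 = 512 + 256 + 128 + 64 + 32 + 4 → 0b1111100100 (binary)
0b1111100100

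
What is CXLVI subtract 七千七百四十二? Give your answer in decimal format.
Convert CXLVI (Roman numeral) → 100 + 40 + 5 + 1 = 146 (decimal)
Convert 七千七百四十二 (Chinese numeral) → 7×1000 + 7×100 + 4×10 + 2 = 7742 (decimal)
Compute 146 - 7742 = -7596
-7596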